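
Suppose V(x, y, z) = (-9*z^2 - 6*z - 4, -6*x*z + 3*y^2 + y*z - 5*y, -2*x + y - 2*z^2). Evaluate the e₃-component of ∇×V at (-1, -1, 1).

(∇×V)_3 = ∂V₂/∂x − ∂V₁/∂y
= -6*z − (0)
= -6*z
At (-1, -1, 1): -6.

-6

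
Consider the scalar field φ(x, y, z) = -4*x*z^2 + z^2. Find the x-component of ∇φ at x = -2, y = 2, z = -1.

-4

(∇φ)_1 = ∂φ/∂x = -4*z^2
At (-2, 2, -1): -4.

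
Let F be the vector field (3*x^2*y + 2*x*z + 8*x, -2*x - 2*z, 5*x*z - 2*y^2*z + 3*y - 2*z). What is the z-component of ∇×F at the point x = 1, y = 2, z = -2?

(∇×F)_3 = ∂F₂/∂x − ∂F₁/∂y
= -2 − (3*x^2)
= -3*x^2 - 2
At (1, 2, -2): -5.

-5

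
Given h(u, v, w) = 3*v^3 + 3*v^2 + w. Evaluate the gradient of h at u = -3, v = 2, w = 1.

(0, 48, 1)

∂h/∂u = 0
∂h/∂v = 9*v^2 + 6*v
∂h/∂w = 1
∇h = (0, 9*v^2 + 6*v, 1)
At (-3, 2, 1): (0, 48, 1).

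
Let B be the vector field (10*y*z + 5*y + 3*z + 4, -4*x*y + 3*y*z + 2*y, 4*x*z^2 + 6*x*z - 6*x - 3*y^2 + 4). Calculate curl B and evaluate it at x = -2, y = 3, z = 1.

(-27, 29, -27)

(∇×B)₁ = ∂B₃/∂y − ∂B₂/∂z = -9*y
(∇×B)₂ = ∂B₁/∂z − ∂B₃/∂x = 10*y - 4*z^2 - 6*z + 9
(∇×B)₃ = ∂B₂/∂x − ∂B₁/∂y = -4*y - 10*z - 5
∇×B = (-9*y, 10*y - 4*z^2 - 6*z + 9, -4*y - 10*z - 5)
At (-2, 3, 1): (-27, 29, -27).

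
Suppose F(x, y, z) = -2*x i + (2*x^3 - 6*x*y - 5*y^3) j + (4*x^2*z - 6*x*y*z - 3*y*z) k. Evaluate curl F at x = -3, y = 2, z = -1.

(-15, -36, 42)

(∇×F)₁ = ∂F₃/∂y − ∂F₂/∂z = -6*x*z - 3*z
(∇×F)₂ = ∂F₁/∂z − ∂F₃/∂x = -8*x*z + 6*y*z
(∇×F)₃ = ∂F₂/∂x − ∂F₁/∂y = 6*x^2 - 6*y
∇×F = (-6*x*z - 3*z, -8*x*z + 6*y*z, 6*x^2 - 6*y)
At (-3, 2, -1): (-15, -36, 42).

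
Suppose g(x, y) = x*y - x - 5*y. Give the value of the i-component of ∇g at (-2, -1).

-2

(∇g)_1 = ∂g/∂x = y - 1
At (-2, -1): -2.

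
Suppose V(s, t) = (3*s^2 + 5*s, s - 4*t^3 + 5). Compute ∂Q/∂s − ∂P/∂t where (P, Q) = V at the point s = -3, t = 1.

∂V₂/∂s = 1
∂V₁/∂t = 0
Scalar curl = 1
At (-3, 1): 1.

1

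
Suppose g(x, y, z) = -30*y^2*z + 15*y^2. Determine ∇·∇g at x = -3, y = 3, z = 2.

∂²g/∂x² = 0
∂²g/∂y² = 30*(-2*z + 1)
∂²g/∂z² = 0
∇²g = -60*z + 30
At (-3, 3, 2): -90.

-90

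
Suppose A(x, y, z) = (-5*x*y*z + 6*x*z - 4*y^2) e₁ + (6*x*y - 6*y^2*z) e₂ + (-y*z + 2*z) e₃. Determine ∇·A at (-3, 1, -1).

∂A₁/∂x = -5*y*z + 6*z
∂A₂/∂y = 6*x - 12*y*z
∂A₃/∂z = -y + 2
∇·A = 6*x - 17*y*z - y + 6*z + 2
At (-3, 1, -1): -6.

-6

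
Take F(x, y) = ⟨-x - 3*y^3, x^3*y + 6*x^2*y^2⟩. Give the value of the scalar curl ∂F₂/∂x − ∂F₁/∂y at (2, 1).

∂F₂/∂x = 3*x^2*y + 12*x*y^2
∂F₁/∂y = -9*y^2
Scalar curl = 3*x^2*y + 12*x*y^2 + 9*y^2
At (2, 1): 45.

45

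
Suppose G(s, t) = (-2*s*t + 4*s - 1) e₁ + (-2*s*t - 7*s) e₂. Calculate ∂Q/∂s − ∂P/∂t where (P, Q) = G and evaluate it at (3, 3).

-7

∂G₂/∂s = -2*t - 7
∂G₁/∂t = -2*s
Scalar curl = 2*s - 2*t - 7
At (3, 3): -7.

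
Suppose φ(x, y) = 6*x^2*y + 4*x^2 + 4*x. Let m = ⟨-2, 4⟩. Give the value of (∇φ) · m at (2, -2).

152

∂φ/∂x = 12*x*y + 8*x + 4
∂φ/∂y = 6*x^2
∇φ at (2, -2) = (-28, 24)
∇φ · m = (-28)(-2) + (24)(4) = 152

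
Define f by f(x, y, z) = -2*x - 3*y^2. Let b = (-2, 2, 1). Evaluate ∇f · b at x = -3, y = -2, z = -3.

∂f/∂x = -2
∂f/∂y = -6*y
∂f/∂z = 0
∇f at (-3, -2, -3) = (-2, 12, 0)
∇f · b = (-2)(-2) + (12)(2) + (0)(1) = 28

28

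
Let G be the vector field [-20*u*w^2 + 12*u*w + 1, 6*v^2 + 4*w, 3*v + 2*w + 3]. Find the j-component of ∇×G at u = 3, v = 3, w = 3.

(∇×G)_2 = ∂G₁/∂w − ∂G₃/∂u
= -40*u*w + 12*u − (0)
= -40*u*w + 12*u
At (3, 3, 3): -324.

-324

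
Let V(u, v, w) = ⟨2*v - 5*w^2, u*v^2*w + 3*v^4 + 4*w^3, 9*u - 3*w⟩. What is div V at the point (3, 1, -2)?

∂V₁/∂u = 0
∂V₂/∂v = 2*u*v*w + 12*v^3
∂V₃/∂w = -3
∇·V = 2*u*v*w + 12*v^3 - 3
At (3, 1, -2): -3.

-3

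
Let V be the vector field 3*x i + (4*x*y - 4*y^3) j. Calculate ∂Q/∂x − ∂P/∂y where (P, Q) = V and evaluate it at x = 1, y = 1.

4

∂V₂/∂x = 4*y
∂V₁/∂y = 0
Scalar curl = 4*y
At (1, 1): 4.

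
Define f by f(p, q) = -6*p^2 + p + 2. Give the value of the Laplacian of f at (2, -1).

∂²f/∂p² = -12
∂²f/∂q² = 0
∇²f = -12
At (2, -1): -12.

-12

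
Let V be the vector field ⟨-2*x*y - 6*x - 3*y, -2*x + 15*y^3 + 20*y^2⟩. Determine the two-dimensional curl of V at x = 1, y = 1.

∂V₂/∂x = -2
∂V₁/∂y = -2*x - 3
Scalar curl = 2*x + 1
At (1, 1): 3.

3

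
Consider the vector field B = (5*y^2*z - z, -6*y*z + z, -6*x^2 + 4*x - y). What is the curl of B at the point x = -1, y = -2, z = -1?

(-14, 3, -20)

(∇×B)₁ = ∂B₃/∂y − ∂B₂/∂z = 6*y - 2
(∇×B)₂ = ∂B₁/∂z − ∂B₃/∂x = 12*x + 5*y^2 - 5
(∇×B)₃ = ∂B₂/∂x − ∂B₁/∂y = -10*y*z
∇×B = (6*y - 2, 12*x + 5*y^2 - 5, -10*y*z)
At (-1, -2, -1): (-14, 3, -20).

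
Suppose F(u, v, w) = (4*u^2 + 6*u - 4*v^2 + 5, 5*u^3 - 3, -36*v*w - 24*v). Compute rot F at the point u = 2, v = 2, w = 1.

(-60, 0, 76)

(∇×F)₁ = ∂F₃/∂v − ∂F₂/∂w = -36*w - 24
(∇×F)₂ = ∂F₁/∂w − ∂F₃/∂u = 0
(∇×F)₃ = ∂F₂/∂u − ∂F₁/∂v = 15*u^2 + 8*v
∇×F = (-36*w - 24, 0, 15*u^2 + 8*v)
At (2, 2, 1): (-60, 0, 76).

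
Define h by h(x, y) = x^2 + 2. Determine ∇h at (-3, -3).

∂h/∂x = 2*x
∂h/∂y = 0
∇h = (2*x, 0)
At (-3, -3): (-6, 0).

(-6, 0)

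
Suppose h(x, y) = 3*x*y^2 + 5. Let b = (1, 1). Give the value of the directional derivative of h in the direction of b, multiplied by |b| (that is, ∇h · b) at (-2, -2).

36

∂h/∂x = 3*y^2
∂h/∂y = 6*x*y
∇h at (-2, -2) = (12, 24)
∇h · b = (12)(1) + (24)(1) = 36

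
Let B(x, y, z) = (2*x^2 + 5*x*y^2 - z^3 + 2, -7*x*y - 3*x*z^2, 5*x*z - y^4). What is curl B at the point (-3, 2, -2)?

(∇×B)₁ = ∂B₃/∂y − ∂B₂/∂z = 6*x*z - 4*y^3
(∇×B)₂ = ∂B₁/∂z − ∂B₃/∂x = -3*z^2 - 5*z
(∇×B)₃ = ∂B₂/∂x − ∂B₁/∂y = -10*x*y - 7*y - 3*z^2
∇×B = (6*x*z - 4*y^3, -3*z^2 - 5*z, -10*x*y - 7*y - 3*z^2)
At (-3, 2, -2): (4, -2, 34).

(4, -2, 34)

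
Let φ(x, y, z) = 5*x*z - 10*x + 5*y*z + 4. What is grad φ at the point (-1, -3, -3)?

∂φ/∂x = 5*z - 10
∂φ/∂y = 5*z
∂φ/∂z = 5*x + 5*y
∇φ = (5*z - 10, 5*z, 5*x + 5*y)
At (-1, -3, -3): (-25, -15, -20).

(-25, -15, -20)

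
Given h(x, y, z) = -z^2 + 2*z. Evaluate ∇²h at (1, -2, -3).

∂²h/∂x² = 0
∂²h/∂y² = 0
∂²h/∂z² = -2
∇²h = -2
At (1, -2, -3): -2.

-2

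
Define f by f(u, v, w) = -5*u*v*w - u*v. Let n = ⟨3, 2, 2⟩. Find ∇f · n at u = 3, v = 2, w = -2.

∂f/∂u = -5*v*w - v
∂f/∂v = -5*u*w - u
∂f/∂w = -5*u*v
∇f at (3, 2, -2) = (18, 27, -30)
∇f · n = (18)(3) + (27)(2) + (-30)(2) = 48

48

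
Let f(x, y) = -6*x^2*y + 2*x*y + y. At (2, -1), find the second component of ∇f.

(∇f)_2 = ∂f/∂y = -6*x^2 + 2*x + 1
At (2, -1): -19.

-19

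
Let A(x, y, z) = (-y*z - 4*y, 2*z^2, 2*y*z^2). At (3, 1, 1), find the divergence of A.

4

∂A₁/∂x = 0
∂A₂/∂y = 0
∂A₃/∂z = 4*y*z
∇·A = 4*y*z
At (3, 1, 1): 4.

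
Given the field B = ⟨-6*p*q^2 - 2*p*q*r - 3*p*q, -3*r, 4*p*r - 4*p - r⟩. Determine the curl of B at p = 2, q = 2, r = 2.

(∇×B)₁ = ∂B₃/∂q − ∂B₂/∂r = 3
(∇×B)₂ = ∂B₁/∂r − ∂B₃/∂p = -2*p*q - 4*r + 4
(∇×B)₃ = ∂B₂/∂p − ∂B₁/∂q = 12*p*q + 2*p*r + 3*p
∇×B = (3, -2*p*q - 4*r + 4, 12*p*q + 2*p*r + 3*p)
At (2, 2, 2): (3, -12, 62).

(3, -12, 62)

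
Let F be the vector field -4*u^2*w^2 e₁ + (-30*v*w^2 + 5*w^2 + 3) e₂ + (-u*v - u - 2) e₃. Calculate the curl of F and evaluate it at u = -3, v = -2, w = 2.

(∇×F)₁ = ∂F₃/∂v − ∂F₂/∂w = -u + 60*v*w - 10*w
(∇×F)₂ = ∂F₁/∂w − ∂F₃/∂u = -8*u^2*w + v + 1
(∇×F)₃ = ∂F₂/∂u − ∂F₁/∂v = 0
∇×F = (-u + 60*v*w - 10*w, -8*u^2*w + v + 1, 0)
At (-3, -2, 2): (-257, -145, 0).

(-257, -145, 0)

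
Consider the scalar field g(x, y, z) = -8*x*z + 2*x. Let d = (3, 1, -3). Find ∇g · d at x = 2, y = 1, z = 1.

∂g/∂x = -8*z + 2
∂g/∂y = 0
∂g/∂z = -8*x
∇g at (2, 1, 1) = (-6, 0, -16)
∇g · d = (-6)(3) + (0)(1) + (-16)(-3) = 30

30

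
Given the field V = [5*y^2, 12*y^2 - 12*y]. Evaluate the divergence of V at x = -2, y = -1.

∂V₁/∂x = 0
∂V₂/∂y = 24*y - 12
∇·V = 24*y - 12
At (-2, -1): -36.

-36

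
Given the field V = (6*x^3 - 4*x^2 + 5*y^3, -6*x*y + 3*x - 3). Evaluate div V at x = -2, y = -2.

100

∂V₁/∂x = 18*x^2 - 8*x
∂V₂/∂y = -6*x
∇·V = 18*x^2 - 14*x
At (-2, -2): 100.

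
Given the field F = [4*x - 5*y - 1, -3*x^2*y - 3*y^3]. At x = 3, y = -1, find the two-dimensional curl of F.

23

∂F₂/∂x = -6*x*y
∂F₁/∂y = -5
Scalar curl = -6*x*y + 5
At (3, -1): 23.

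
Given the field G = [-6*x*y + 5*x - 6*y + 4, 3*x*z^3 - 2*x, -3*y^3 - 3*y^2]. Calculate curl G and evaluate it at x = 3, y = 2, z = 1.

(-75, 0, 25)

(∇×G)₁ = ∂G₃/∂y − ∂G₂/∂z = -9*x*z^2 - 9*y^2 - 6*y
(∇×G)₂ = ∂G₁/∂z − ∂G₃/∂x = 0
(∇×G)₃ = ∂G₂/∂x − ∂G₁/∂y = 6*x + 3*z^3 + 4
∇×G = (-9*x*z^2 - 9*y^2 - 6*y, 0, 6*x + 3*z^3 + 4)
At (3, 2, 1): (-75, 0, 25).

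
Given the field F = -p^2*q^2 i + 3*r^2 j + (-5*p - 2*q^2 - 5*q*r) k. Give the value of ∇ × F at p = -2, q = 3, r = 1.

(∇×F)₁ = ∂F₃/∂q − ∂F₂/∂r = -4*q - 11*r
(∇×F)₂ = ∂F₁/∂r − ∂F₃/∂p = 5
(∇×F)₃ = ∂F₂/∂p − ∂F₁/∂q = 2*p^2*q
∇×F = (-4*q - 11*r, 5, 2*p^2*q)
At (-2, 3, 1): (-23, 5, 24).

(-23, 5, 24)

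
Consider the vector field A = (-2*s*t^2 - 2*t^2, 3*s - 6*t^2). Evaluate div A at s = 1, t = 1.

∂A₁/∂s = -2*t^2
∂A₂/∂t = -12*t
∇·A = -2*t^2 - 12*t
At (1, 1): -14.

-14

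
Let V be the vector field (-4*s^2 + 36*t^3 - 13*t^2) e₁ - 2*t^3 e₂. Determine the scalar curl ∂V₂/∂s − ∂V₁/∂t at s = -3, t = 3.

-894

∂V₂/∂s = 0
∂V₁/∂t = 108*t^2 - 26*t
Scalar curl = -108*t^2 + 26*t
At (-3, 3): -894.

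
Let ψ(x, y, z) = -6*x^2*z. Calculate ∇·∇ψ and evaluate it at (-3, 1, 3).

∂²ψ/∂x² = -12*z
∂²ψ/∂y² = 0
∂²ψ/∂z² = 0
∇²ψ = -12*z
At (-3, 1, 3): -36.

-36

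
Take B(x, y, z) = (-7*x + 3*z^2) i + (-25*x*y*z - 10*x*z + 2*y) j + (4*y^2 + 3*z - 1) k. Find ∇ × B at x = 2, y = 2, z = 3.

(136, 18, -180)

(∇×B)₁ = ∂B₃/∂y − ∂B₂/∂z = 25*x*y + 10*x + 8*y
(∇×B)₂ = ∂B₁/∂z − ∂B₃/∂x = 6*z
(∇×B)₃ = ∂B₂/∂x − ∂B₁/∂y = -25*y*z - 10*z
∇×B = (25*x*y + 10*x + 8*y, 6*z, -25*y*z - 10*z)
At (2, 2, 3): (136, 18, -180).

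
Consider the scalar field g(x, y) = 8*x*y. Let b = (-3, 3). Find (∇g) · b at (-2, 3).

-120

∂g/∂x = 8*y
∂g/∂y = 8*x
∇g at (-2, 3) = (24, -16)
∇g · b = (24)(-3) + (-16)(3) = -120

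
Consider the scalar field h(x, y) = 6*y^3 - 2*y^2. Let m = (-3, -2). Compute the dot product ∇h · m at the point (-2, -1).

-44

∂h/∂x = 0
∂h/∂y = 18*y^2 - 4*y
∇h at (-2, -1) = (0, 22)
∇h · m = (0)(-3) + (22)(-2) = -44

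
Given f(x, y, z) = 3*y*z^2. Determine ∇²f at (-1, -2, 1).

-12

∂²f/∂x² = 0
∂²f/∂y² = 0
∂²f/∂z² = 6*y
∇²f = 6*y
At (-1, -2, 1): -12.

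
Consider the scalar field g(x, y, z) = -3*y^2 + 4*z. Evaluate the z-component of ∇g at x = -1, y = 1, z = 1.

(∇g)_3 = ∂g/∂z = 4
At (-1, 1, 1): 4.

4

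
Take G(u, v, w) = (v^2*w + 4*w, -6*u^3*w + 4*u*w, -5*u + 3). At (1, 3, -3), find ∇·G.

0

∂G₁/∂u = 0
∂G₂/∂v = 0
∂G₃/∂w = 0
∇·G = 0
At (1, 3, -3): 0.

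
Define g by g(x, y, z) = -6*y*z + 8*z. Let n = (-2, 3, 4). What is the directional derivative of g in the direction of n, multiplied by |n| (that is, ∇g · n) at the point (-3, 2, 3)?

∂g/∂x = 0
∂g/∂y = -6*z
∂g/∂z = -6*y + 8
∇g at (-3, 2, 3) = (0, -18, -4)
∇g · n = (0)(-2) + (-18)(3) + (-4)(4) = -70

-70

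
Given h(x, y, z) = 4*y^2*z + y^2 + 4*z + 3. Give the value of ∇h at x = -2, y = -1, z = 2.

(0, -18, 8)

∂h/∂x = 0
∂h/∂y = 8*y*z + 2*y
∂h/∂z = 4*y^2 + 4
∇h = (0, 8*y*z + 2*y, 4*y^2 + 4)
At (-2, -1, 2): (0, -18, 8).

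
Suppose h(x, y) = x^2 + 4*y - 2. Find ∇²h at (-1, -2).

∂²h/∂x² = 2
∂²h/∂y² = 0
∇²h = 2
At (-1, -2): 2.

2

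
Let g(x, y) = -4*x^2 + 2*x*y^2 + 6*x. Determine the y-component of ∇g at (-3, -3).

(∇g)_2 = ∂g/∂y = 4*x*y
At (-3, -3): 36.

36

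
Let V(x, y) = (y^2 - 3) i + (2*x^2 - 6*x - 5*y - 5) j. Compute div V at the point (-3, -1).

∂V₁/∂x = 0
∂V₂/∂y = -5
∇·V = -5
At (-3, -1): -5.

-5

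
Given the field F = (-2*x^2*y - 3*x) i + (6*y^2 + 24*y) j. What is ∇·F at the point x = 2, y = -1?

∂F₁/∂x = -4*x*y - 3
∂F₂/∂y = 12*y + 24
∇·F = -4*x*y + 12*y + 21
At (2, -1): 17.

17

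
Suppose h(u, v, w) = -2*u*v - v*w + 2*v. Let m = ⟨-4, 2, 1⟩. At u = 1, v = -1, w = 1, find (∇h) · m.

∂h/∂u = -2*v
∂h/∂v = -2*u - w + 2
∂h/∂w = -v
∇h at (1, -1, 1) = (2, -1, 1)
∇h · m = (2)(-4) + (-1)(2) + (1)(1) = -9

-9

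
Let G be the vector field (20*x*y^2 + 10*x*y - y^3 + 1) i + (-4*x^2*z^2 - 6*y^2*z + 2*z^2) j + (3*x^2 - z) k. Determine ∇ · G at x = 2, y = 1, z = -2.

∂G₁/∂x = 20*y^2 + 10*y
∂G₂/∂y = -12*y*z
∂G₃/∂z = -1
∇·G = 20*y^2 - 12*y*z + 10*y - 1
At (2, 1, -2): 53.

53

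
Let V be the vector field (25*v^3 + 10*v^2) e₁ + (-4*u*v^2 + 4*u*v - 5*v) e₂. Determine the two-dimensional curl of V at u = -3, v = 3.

-759

∂V₂/∂u = -4*v^2 + 4*v
∂V₁/∂v = 75*v^2 + 20*v
Scalar curl = -79*v^2 - 16*v
At (-3, 3): -759.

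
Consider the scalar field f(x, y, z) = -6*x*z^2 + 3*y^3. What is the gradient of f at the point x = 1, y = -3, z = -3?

∂f/∂x = -6*z^2
∂f/∂y = 9*y^2
∂f/∂z = -12*x*z
∇f = (-6*z^2, 9*y^2, -12*x*z)
At (1, -3, -3): (-54, 81, 36).

(-54, 81, 36)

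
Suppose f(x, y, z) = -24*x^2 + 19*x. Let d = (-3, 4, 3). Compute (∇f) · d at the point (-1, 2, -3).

∂f/∂x = -48*x + 19
∂f/∂y = 0
∂f/∂z = 0
∇f at (-1, 2, -3) = (67, 0, 0)
∇f · d = (67)(-3) + (0)(4) + (0)(3) = -201

-201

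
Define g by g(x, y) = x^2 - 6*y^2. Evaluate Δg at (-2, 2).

-10

∂²g/∂x² = 2
∂²g/∂y² = -12
∇²g = -10
At (-2, 2): -10.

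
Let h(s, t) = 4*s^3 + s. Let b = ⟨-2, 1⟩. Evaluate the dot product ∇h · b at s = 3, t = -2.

∂h/∂s = 12*s^2 + 1
∂h/∂t = 0
∇h at (3, -2) = (109, 0)
∇h · b = (109)(-2) + (0)(1) = -218

-218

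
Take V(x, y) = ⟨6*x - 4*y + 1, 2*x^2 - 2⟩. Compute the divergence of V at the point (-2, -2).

∂V₁/∂x = 6
∂V₂/∂y = 0
∇·V = 6
At (-2, -2): 6.

6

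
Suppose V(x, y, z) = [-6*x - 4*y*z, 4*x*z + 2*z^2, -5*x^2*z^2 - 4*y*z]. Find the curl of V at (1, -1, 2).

(-20, 44, 16)

(∇×V)₁ = ∂V₃/∂y − ∂V₂/∂z = -4*x - 8*z
(∇×V)₂ = ∂V₁/∂z − ∂V₃/∂x = 10*x*z^2 - 4*y
(∇×V)₃ = ∂V₂/∂x − ∂V₁/∂y = 8*z
∇×V = (-4*x - 8*z, 10*x*z^2 - 4*y, 8*z)
At (1, -1, 2): (-20, 44, 16).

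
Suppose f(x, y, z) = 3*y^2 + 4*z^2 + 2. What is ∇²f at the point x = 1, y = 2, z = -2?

14

∂²f/∂x² = 0
∂²f/∂y² = 6
∂²f/∂z² = 8
∇²f = 14
At (1, 2, -2): 14.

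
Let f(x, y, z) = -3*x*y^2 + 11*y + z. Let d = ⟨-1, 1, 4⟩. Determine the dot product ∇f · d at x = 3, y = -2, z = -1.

63

∂f/∂x = -3*y^2
∂f/∂y = -6*x*y + 11
∂f/∂z = 1
∇f at (3, -2, -1) = (-12, 47, 1)
∇f · d = (-12)(-1) + (47)(1) + (1)(4) = 63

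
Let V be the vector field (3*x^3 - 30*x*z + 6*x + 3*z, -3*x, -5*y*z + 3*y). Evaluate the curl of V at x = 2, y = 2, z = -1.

(8, -57, -3)

(∇×V)₁ = ∂V₃/∂y − ∂V₂/∂z = -5*z + 3
(∇×V)₂ = ∂V₁/∂z − ∂V₃/∂x = -30*x + 3
(∇×V)₃ = ∂V₂/∂x − ∂V₁/∂y = -3
∇×V = (-5*z + 3, -30*x + 3, -3)
At (2, 2, -1): (8, -57, -3).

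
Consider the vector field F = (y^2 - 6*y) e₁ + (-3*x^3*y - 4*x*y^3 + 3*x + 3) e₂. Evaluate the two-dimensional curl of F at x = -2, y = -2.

117

∂F₂/∂x = -9*x^2*y - 4*y^3 + 3
∂F₁/∂y = 2*y - 6
Scalar curl = -9*x^2*y - 4*y^3 - 2*y + 9
At (-2, -2): 117.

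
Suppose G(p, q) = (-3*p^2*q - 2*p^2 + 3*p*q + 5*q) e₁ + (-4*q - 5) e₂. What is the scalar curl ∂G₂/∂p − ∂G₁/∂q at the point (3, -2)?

13

∂G₂/∂p = 0
∂G₁/∂q = -3*p^2 + 3*p + 5
Scalar curl = 3*p^2 - 3*p - 5
At (3, -2): 13.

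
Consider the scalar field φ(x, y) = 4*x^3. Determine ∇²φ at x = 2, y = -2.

48

∂²φ/∂x² = 24*x
∂²φ/∂y² = 0
∇²φ = 24*x
At (2, -2): 48.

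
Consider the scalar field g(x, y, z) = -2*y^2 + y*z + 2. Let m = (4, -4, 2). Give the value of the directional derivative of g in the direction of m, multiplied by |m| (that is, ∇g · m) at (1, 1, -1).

∂g/∂x = 0
∂g/∂y = -4*y + z
∂g/∂z = y
∇g at (1, 1, -1) = (0, -5, 1)
∇g · m = (0)(4) + (-5)(-4) + (1)(2) = 22

22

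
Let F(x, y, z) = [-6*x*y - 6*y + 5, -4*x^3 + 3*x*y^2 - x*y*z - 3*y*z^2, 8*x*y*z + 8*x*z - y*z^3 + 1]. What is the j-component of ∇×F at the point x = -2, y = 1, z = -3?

(∇×F)_2 = ∂F₁/∂z − ∂F₃/∂x
= 0 − (8*y*z + 8*z)
= -8*y*z - 8*z
At (-2, 1, -3): 48.

48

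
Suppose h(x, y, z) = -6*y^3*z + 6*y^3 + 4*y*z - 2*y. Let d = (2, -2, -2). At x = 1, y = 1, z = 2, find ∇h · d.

28

∂h/∂x = 0
∂h/∂y = -18*y^2*z + 18*y^2 + 4*z - 2
∂h/∂z = -6*y^3 + 4*y
∇h at (1, 1, 2) = (0, -12, -2)
∇h · d = (0)(2) + (-12)(-2) + (-2)(-2) = 28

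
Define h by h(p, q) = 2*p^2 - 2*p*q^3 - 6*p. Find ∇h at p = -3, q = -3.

(36, 162)

∂h/∂p = 4*p - 2*q^3 - 6
∂h/∂q = -6*p*q^2
∇h = (4*p - 2*q^3 - 6, -6*p*q^2)
At (-3, -3): (36, 162).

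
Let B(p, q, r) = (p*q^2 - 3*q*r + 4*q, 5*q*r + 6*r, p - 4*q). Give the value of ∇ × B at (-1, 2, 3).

(-20, -7, 9)

(∇×B)₁ = ∂B₃/∂q − ∂B₂/∂r = -5*q - 10
(∇×B)₂ = ∂B₁/∂r − ∂B₃/∂p = -3*q - 1
(∇×B)₃ = ∂B₂/∂p − ∂B₁/∂q = -2*p*q + 3*r - 4
∇×B = (-5*q - 10, -3*q - 1, -2*p*q + 3*r - 4)
At (-1, 2, 3): (-20, -7, 9).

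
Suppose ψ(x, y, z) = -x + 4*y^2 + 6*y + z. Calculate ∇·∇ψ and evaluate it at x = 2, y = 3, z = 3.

∂²ψ/∂x² = 0
∂²ψ/∂y² = 8
∂²ψ/∂z² = 0
∇²ψ = 8
At (2, 3, 3): 8.

8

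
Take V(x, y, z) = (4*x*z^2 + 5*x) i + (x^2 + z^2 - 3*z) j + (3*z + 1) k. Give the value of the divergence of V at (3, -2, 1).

∂V₁/∂x = 4*z^2 + 5
∂V₂/∂y = 0
∂V₃/∂z = 3
∇·V = 4*z^2 + 8
At (3, -2, 1): 12.

12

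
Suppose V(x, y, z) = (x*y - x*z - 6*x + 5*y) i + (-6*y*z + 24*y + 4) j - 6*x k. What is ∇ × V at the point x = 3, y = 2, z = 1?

(∇×V)₁ = ∂V₃/∂y − ∂V₂/∂z = 6*y
(∇×V)₂ = ∂V₁/∂z − ∂V₃/∂x = -x + 6
(∇×V)₃ = ∂V₂/∂x − ∂V₁/∂y = -x - 5
∇×V = (6*y, -x + 6, -x - 5)
At (3, 2, 1): (12, 3, -8).

(12, 3, -8)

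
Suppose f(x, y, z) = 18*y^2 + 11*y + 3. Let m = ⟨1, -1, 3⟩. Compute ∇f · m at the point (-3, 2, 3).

∂f/∂x = 0
∂f/∂y = 36*y + 11
∂f/∂z = 0
∇f at (-3, 2, 3) = (0, 83, 0)
∇f · m = (0)(1) + (83)(-1) + (0)(3) = -83

-83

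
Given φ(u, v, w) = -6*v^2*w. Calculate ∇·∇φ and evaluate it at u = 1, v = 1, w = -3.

36

∂²φ/∂u² = 0
∂²φ/∂v² = -12*w
∂²φ/∂w² = 0
∇²φ = -12*w
At (1, 1, -3): 36.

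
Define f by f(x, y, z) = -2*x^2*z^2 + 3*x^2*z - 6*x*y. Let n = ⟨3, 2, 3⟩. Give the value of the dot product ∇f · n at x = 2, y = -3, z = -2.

∂f/∂x = -4*x*z^2 + 6*x*z - 6*y
∂f/∂y = -6*x
∂f/∂z = -4*x^2*z + 3*x^2
∇f at (2, -3, -2) = (-38, -12, 44)
∇f · n = (-38)(3) + (-12)(2) + (44)(3) = -6

-6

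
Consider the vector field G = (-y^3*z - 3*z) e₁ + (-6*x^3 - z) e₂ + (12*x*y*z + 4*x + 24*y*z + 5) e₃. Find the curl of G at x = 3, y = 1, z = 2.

(121, -32, -156)

(∇×G)₁ = ∂G₃/∂y − ∂G₂/∂z = 12*x*z + 24*z + 1
(∇×G)₂ = ∂G₁/∂z − ∂G₃/∂x = -y^3 - 12*y*z - 7
(∇×G)₃ = ∂G₂/∂x − ∂G₁/∂y = -18*x^2 + 3*y^2*z
∇×G = (12*x*z + 24*z + 1, -y^3 - 12*y*z - 7, -18*x^2 + 3*y^2*z)
At (3, 1, 2): (121, -32, -156).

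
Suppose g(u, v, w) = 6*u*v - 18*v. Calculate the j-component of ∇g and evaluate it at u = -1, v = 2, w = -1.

(∇g)_2 = ∂g/∂v = 6*u - 18
At (-1, 2, -1): -24.

-24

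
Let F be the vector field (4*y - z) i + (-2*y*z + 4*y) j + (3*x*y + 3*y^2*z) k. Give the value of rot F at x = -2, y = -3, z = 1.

(∇×F)₁ = ∂F₃/∂y − ∂F₂/∂z = 3*x + 6*y*z + 2*y
(∇×F)₂ = ∂F₁/∂z − ∂F₃/∂x = -3*y - 1
(∇×F)₃ = ∂F₂/∂x − ∂F₁/∂y = -4
∇×F = (3*x + 6*y*z + 2*y, -3*y - 1, -4)
At (-2, -3, 1): (-30, 8, -4).

(-30, 8, -4)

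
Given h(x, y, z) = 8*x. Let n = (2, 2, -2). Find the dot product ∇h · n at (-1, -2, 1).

∂h/∂x = 8
∂h/∂y = 0
∂h/∂z = 0
∇h at (-1, -2, 1) = (8, 0, 0)
∇h · n = (8)(2) + (0)(2) + (0)(-2) = 16

16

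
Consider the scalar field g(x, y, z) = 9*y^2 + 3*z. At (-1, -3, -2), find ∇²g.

18

∂²g/∂x² = 0
∂²g/∂y² = 18
∂²g/∂z² = 0
∇²g = 18
At (-1, -3, -2): 18.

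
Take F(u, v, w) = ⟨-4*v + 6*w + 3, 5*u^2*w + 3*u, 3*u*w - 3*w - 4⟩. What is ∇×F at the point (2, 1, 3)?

(∇×F)₁ = ∂F₃/∂v − ∂F₂/∂w = -5*u^2
(∇×F)₂ = ∂F₁/∂w − ∂F₃/∂u = -3*w + 6
(∇×F)₃ = ∂F₂/∂u − ∂F₁/∂v = 10*u*w + 7
∇×F = (-5*u^2, -3*w + 6, 10*u*w + 7)
At (2, 1, 3): (-20, -3, 67).

(-20, -3, 67)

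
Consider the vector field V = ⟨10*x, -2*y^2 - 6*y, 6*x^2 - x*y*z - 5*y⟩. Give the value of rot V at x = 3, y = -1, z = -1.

(∇×V)₁ = ∂V₃/∂y − ∂V₂/∂z = -x*z - 5
(∇×V)₂ = ∂V₁/∂z − ∂V₃/∂x = -12*x + y*z
(∇×V)₃ = ∂V₂/∂x − ∂V₁/∂y = 0
∇×V = (-x*z - 5, -12*x + y*z, 0)
At (3, -1, -1): (-2, -35, 0).

(-2, -35, 0)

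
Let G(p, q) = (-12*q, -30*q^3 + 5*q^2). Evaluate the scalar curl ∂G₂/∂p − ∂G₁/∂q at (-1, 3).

12

∂G₂/∂p = 0
∂G₁/∂q = -12
Scalar curl = 12
At (-1, 3): 12.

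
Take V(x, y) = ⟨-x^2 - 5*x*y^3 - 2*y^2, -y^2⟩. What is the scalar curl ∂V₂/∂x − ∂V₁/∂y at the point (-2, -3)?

-282

∂V₂/∂x = 0
∂V₁/∂y = -15*x*y^2 - 4*y
Scalar curl = 15*x*y^2 + 4*y
At (-2, -3): -282.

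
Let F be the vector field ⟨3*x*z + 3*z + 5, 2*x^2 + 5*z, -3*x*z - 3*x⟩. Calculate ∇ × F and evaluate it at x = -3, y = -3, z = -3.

(-5, -12, -12)

(∇×F)₁ = ∂F₃/∂y − ∂F₂/∂z = -5
(∇×F)₂ = ∂F₁/∂z − ∂F₃/∂x = 3*x + 3*z + 6
(∇×F)₃ = ∂F₂/∂x − ∂F₁/∂y = 4*x
∇×F = (-5, 3*x + 3*z + 6, 4*x)
At (-3, -3, -3): (-5, -12, -12).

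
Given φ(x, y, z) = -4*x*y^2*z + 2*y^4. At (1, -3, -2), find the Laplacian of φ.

232

∂²φ/∂x² = 0
∂²φ/∂y² = 8*(-x*z + 3*y^2)
∂²φ/∂z² = 0
∇²φ = -8*x*z + 24*y^2
At (1, -3, -2): 232.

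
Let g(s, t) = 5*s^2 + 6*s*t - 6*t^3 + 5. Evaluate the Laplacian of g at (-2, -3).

∂²g/∂s² = 10
∂²g/∂t² = -36*t
∇²g = -36*t + 10
At (-2, -3): 118.

118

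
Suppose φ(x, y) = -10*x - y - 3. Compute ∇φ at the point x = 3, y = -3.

∂φ/∂x = -10
∂φ/∂y = -1
∇φ = (-10, -1)
At (3, -3): (-10, -1).

(-10, -1)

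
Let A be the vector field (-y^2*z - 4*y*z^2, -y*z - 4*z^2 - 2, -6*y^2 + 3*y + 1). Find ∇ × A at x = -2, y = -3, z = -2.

(∇×A)₁ = ∂A₃/∂y − ∂A₂/∂z = -11*y + 8*z + 3
(∇×A)₂ = ∂A₁/∂z − ∂A₃/∂x = -y^2 - 8*y*z
(∇×A)₃ = ∂A₂/∂x − ∂A₁/∂y = 2*y*z + 4*z^2
∇×A = (-11*y + 8*z + 3, -y^2 - 8*y*z, 2*y*z + 4*z^2)
At (-2, -3, -2): (20, -57, 28).

(20, -57, 28)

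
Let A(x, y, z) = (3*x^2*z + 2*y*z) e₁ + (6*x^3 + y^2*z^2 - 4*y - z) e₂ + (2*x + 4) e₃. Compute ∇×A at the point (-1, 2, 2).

(∇×A)₁ = ∂A₃/∂y − ∂A₂/∂z = -2*y^2*z + 1
(∇×A)₂ = ∂A₁/∂z − ∂A₃/∂x = 3*x^2 + 2*y - 2
(∇×A)₃ = ∂A₂/∂x − ∂A₁/∂y = 18*x^2 - 2*z
∇×A = (-2*y^2*z + 1, 3*x^2 + 2*y - 2, 18*x^2 - 2*z)
At (-1, 2, 2): (-15, 5, 14).

(-15, 5, 14)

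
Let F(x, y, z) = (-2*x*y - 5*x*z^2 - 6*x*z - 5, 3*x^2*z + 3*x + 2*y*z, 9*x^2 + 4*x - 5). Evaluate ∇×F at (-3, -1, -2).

(-25, 8, 33)

(∇×F)₁ = ∂F₃/∂y − ∂F₂/∂z = -3*x^2 - 2*y
(∇×F)₂ = ∂F₁/∂z − ∂F₃/∂x = -10*x*z - 24*x - 4
(∇×F)₃ = ∂F₂/∂x − ∂F₁/∂y = 6*x*z + 2*x + 3
∇×F = (-3*x^2 - 2*y, -10*x*z - 24*x - 4, 6*x*z + 2*x + 3)
At (-3, -1, -2): (-25, 8, 33).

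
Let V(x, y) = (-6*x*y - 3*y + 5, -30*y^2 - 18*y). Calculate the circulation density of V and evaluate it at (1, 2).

9

∂V₂/∂x = 0
∂V₁/∂y = -6*x - 3
Scalar curl = 6*x + 3
At (1, 2): 9.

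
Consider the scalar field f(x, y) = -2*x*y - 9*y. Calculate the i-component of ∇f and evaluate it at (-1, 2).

-4

(∇f)_1 = ∂f/∂x = -2*y
At (-1, 2): -4.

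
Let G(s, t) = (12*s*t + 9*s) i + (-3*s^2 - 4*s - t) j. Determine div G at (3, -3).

∂G₁/∂s = 12*t + 9
∂G₂/∂t = -1
∇·G = 12*t + 8
At (3, -3): -28.

-28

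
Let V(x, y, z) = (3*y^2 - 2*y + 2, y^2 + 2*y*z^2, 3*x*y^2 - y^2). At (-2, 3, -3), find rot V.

(∇×V)₁ = ∂V₃/∂y − ∂V₂/∂z = 6*x*y - 4*y*z - 2*y
(∇×V)₂ = ∂V₁/∂z − ∂V₃/∂x = -3*y^2
(∇×V)₃ = ∂V₂/∂x − ∂V₁/∂y = -6*y + 2
∇×V = (6*x*y - 4*y*z - 2*y, -3*y^2, -6*y + 2)
At (-2, 3, -3): (-6, -27, -16).

(-6, -27, -16)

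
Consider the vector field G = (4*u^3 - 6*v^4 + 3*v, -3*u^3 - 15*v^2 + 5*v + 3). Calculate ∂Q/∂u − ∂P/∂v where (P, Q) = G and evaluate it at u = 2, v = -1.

-63

∂G₂/∂u = -9*u^2
∂G₁/∂v = -24*v^3 + 3
Scalar curl = -9*u^2 + 24*v^3 - 3
At (2, -1): -63.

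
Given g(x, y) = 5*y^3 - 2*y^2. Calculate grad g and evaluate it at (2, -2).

(0, 68)

∂g/∂x = 0
∂g/∂y = 15*y^2 - 4*y
∇g = (0, 15*y^2 - 4*y)
At (2, -2): (0, 68).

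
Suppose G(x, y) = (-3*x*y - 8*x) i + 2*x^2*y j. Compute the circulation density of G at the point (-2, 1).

-14

∂G₂/∂x = 4*x*y
∂G₁/∂y = -3*x
Scalar curl = 4*x*y + 3*x
At (-2, 1): -14.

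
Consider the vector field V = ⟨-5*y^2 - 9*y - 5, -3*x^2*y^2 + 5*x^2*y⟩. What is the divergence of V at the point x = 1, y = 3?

-13

∂V₁/∂x = 0
∂V₂/∂y = -6*x^2*y + 5*x^2
∇·V = -6*x^2*y + 5*x^2
At (1, 3): -13.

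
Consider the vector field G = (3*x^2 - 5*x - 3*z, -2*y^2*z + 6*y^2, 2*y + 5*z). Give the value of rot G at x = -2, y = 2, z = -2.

(10, -3, 0)

(∇×G)₁ = ∂G₃/∂y − ∂G₂/∂z = 2*y^2 + 2
(∇×G)₂ = ∂G₁/∂z − ∂G₃/∂x = -3
(∇×G)₃ = ∂G₂/∂x − ∂G₁/∂y = 0
∇×G = (2*y^2 + 2, -3, 0)
At (-2, 2, -2): (10, -3, 0).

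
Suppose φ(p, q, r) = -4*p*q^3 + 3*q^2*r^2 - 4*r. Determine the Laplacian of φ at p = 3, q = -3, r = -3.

324

∂²φ/∂p² = 0
∂²φ/∂q² = 6*(-4*p*q + r^2)
∂²φ/∂r² = 6*q^2
∇²φ = -24*p*q + 6*q^2 + 6*r^2
At (3, -3, -3): 324.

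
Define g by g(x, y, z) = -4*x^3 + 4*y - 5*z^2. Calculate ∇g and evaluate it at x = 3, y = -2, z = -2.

(-108, 4, 20)

∂g/∂x = -12*x^2
∂g/∂y = 4
∂g/∂z = -10*z
∇g = (-12*x^2, 4, -10*z)
At (3, -2, -2): (-108, 4, 20).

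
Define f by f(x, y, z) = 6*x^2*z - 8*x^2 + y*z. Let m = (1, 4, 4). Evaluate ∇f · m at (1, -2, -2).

∂f/∂x = 12*x*z - 16*x
∂f/∂y = z
∂f/∂z = 6*x^2 + y
∇f at (1, -2, -2) = (-40, -2, 4)
∇f · m = (-40)(1) + (-2)(4) + (4)(4) = -32

-32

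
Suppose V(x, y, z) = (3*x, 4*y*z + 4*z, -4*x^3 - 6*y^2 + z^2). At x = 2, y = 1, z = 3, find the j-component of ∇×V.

(∇×V)_2 = ∂V₁/∂z − ∂V₃/∂x
= 0 − (-12*x^2)
= 12*x^2
At (2, 1, 3): 48.

48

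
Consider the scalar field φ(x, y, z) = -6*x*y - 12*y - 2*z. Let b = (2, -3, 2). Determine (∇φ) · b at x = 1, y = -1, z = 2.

62

∂φ/∂x = -6*y
∂φ/∂y = -6*x - 12
∂φ/∂z = -2
∇φ at (1, -1, 2) = (6, -18, -2)
∇φ · b = (6)(2) + (-18)(-3) + (-2)(2) = 62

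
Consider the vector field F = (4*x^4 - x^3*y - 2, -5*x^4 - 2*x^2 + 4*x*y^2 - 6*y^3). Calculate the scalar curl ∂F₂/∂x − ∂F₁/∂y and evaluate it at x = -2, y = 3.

196

∂F₂/∂x = -20*x^3 - 4*x + 4*y^2
∂F₁/∂y = -x^3
Scalar curl = -19*x^3 - 4*x + 4*y^2
At (-2, 3): 196.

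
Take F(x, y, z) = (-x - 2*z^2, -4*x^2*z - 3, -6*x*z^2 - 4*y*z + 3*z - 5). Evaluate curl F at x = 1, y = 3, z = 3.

(∇×F)₁ = ∂F₃/∂y − ∂F₂/∂z = 4*x^2 - 4*z
(∇×F)₂ = ∂F₁/∂z − ∂F₃/∂x = 6*z^2 - 4*z
(∇×F)₃ = ∂F₂/∂x − ∂F₁/∂y = -8*x*z
∇×F = (4*x^2 - 4*z, 6*z^2 - 4*z, -8*x*z)
At (1, 3, 3): (-8, 42, -24).

(-8, 42, -24)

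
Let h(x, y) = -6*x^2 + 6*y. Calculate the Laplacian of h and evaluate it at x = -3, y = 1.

∂²h/∂x² = -12
∂²h/∂y² = 0
∇²h = -12
At (-3, 1): -12.

-12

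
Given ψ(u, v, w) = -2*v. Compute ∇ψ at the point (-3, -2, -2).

(0, -2, 0)

∂ψ/∂u = 0
∂ψ/∂v = -2
∂ψ/∂w = 0
∇ψ = (0, -2, 0)
At (-3, -2, -2): (0, -2, 0).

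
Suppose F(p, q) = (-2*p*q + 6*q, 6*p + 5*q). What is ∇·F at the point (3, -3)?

11

∂F₁/∂p = -2*q
∂F₂/∂q = 5
∇·F = -2*q + 5
At (3, -3): 11.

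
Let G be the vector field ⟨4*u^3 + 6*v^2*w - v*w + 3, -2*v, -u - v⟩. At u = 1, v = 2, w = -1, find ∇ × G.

(∇×G)₁ = ∂G₃/∂v − ∂G₂/∂w = -1
(∇×G)₂ = ∂G₁/∂w − ∂G₃/∂u = 6*v^2 - v + 1
(∇×G)₃ = ∂G₂/∂u − ∂G₁/∂v = -12*v*w + w
∇×G = (-1, 6*v^2 - v + 1, -12*v*w + w)
At (1, 2, -1): (-1, 23, 23).

(-1, 23, 23)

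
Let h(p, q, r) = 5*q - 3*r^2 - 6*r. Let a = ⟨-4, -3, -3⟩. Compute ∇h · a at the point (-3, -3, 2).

39

∂h/∂p = 0
∂h/∂q = 5
∂h/∂r = -6*r - 6
∇h at (-3, -3, 2) = (0, 5, -18)
∇h · a = (0)(-4) + (5)(-3) + (-18)(-3) = 39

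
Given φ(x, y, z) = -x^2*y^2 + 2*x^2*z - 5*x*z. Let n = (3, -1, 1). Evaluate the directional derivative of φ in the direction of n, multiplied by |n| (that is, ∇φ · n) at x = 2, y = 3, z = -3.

∂φ/∂x = -2*x*y^2 + 4*x*z - 5*z
∂φ/∂y = -2*x^2*y
∂φ/∂z = 2*x^2 - 5*x
∇φ at (2, 3, -3) = (-45, -24, -2)
∇φ · n = (-45)(3) + (-24)(-1) + (-2)(1) = -113

-113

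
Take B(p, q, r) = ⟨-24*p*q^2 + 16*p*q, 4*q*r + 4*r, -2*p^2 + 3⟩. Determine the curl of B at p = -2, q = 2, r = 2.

(∇×B)₁ = ∂B₃/∂q − ∂B₂/∂r = -4*q - 4
(∇×B)₂ = ∂B₁/∂r − ∂B₃/∂p = 4*p
(∇×B)₃ = ∂B₂/∂p − ∂B₁/∂q = 48*p*q - 16*p
∇×B = (-4*q - 4, 4*p, 48*p*q - 16*p)
At (-2, 2, 2): (-12, -8, -160).

(-12, -8, -160)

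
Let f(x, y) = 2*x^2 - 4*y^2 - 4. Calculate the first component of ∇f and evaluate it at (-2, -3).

(∇f)_1 = ∂f/∂x = 4*x
At (-2, -3): -8.

-8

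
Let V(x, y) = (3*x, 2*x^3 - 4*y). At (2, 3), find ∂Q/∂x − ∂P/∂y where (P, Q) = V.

∂V₂/∂x = 6*x^2
∂V₁/∂y = 0
Scalar curl = 6*x^2
At (2, 3): 24.

24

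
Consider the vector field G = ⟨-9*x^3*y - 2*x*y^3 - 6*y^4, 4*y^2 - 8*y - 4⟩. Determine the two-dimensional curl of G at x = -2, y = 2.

∂G₂/∂x = 0
∂G₁/∂y = -9*x^3 - 6*x*y^2 - 24*y^3
Scalar curl = 9*x^3 + 6*x*y^2 + 24*y^3
At (-2, 2): 72.

72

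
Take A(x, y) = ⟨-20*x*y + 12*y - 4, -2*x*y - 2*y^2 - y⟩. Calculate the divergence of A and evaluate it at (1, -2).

45

∂A₁/∂x = -20*y
∂A₂/∂y = -2*x - 4*y - 1
∇·A = -2*x - 24*y - 1
At (1, -2): 45.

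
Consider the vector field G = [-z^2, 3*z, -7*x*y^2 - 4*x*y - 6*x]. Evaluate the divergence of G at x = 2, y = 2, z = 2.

0

∂G₁/∂x = 0
∂G₂/∂y = 0
∂G₃/∂z = 0
∇·G = 0
At (2, 2, 2): 0.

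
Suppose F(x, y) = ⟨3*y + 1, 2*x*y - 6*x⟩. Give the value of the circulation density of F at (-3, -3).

∂F₂/∂x = 2*y - 6
∂F₁/∂y = 3
Scalar curl = 2*y - 9
At (-3, -3): -15.

-15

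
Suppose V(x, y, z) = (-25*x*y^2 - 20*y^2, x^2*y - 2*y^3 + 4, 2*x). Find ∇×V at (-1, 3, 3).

(0, -2, -36)

(∇×V)₁ = ∂V₃/∂y − ∂V₂/∂z = 0
(∇×V)₂ = ∂V₁/∂z − ∂V₃/∂x = -2
(∇×V)₃ = ∂V₂/∂x − ∂V₁/∂y = 52*x*y + 40*y
∇×V = (0, -2, 52*x*y + 40*y)
At (-1, 3, 3): (0, -2, -36).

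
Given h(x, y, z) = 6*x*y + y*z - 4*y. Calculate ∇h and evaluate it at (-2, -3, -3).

(-18, -19, -3)

∂h/∂x = 6*y
∂h/∂y = 6*x + z - 4
∂h/∂z = y
∇h = (6*y, 6*x + z - 4, y)
At (-2, -3, -3): (-18, -19, -3).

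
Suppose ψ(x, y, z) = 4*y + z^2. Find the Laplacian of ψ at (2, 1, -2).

2

∂²ψ/∂x² = 0
∂²ψ/∂y² = 0
∂²ψ/∂z² = 2
∇²ψ = 2
At (2, 1, -2): 2.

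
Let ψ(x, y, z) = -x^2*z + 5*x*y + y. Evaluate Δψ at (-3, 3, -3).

6

∂²ψ/∂x² = -2*z
∂²ψ/∂y² = 0
∂²ψ/∂z² = 0
∇²ψ = -2*z
At (-3, 3, -3): 6.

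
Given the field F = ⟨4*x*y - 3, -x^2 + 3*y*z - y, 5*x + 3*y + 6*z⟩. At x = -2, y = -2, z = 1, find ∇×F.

(9, -5, 12)

(∇×F)₁ = ∂F₃/∂y − ∂F₂/∂z = -3*y + 3
(∇×F)₂ = ∂F₁/∂z − ∂F₃/∂x = -5
(∇×F)₃ = ∂F₂/∂x − ∂F₁/∂y = -6*x
∇×F = (-3*y + 3, -5, -6*x)
At (-2, -2, 1): (9, -5, 12).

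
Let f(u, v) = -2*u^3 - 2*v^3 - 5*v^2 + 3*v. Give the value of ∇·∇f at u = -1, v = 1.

∂²f/∂u² = -12*u
∂²f/∂v² = -2*(6*v + 5)
∇²f = -12*u - 12*v - 10
At (-1, 1): -10.

-10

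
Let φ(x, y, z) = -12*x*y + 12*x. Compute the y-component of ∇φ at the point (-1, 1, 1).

12

(∇φ)_2 = ∂φ/∂y = -12*x
At (-1, 1, 1): 12.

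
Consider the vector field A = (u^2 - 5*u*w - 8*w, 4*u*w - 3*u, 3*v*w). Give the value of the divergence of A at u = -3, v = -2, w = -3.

3

∂A₁/∂u = 2*u - 5*w
∂A₂/∂v = 0
∂A₃/∂w = 3*v
∇·A = 2*u + 3*v - 5*w
At (-3, -2, -3): 3.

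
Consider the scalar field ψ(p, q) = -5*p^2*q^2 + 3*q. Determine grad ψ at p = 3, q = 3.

(-270, -267)

∂ψ/∂p = -10*p*q^2
∂ψ/∂q = -10*p^2*q + 3
∇ψ = (-10*p*q^2, -10*p^2*q + 3)
At (3, 3): (-270, -267).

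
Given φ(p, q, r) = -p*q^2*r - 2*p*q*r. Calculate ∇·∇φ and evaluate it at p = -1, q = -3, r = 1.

2

∂²φ/∂p² = 0
∂²φ/∂q² = -2*p*r
∂²φ/∂r² = 0
∇²φ = -2*p*r
At (-1, -3, 1): 2.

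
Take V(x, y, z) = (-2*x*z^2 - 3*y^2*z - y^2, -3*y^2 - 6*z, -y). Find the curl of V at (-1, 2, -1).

(∇×V)₁ = ∂V₃/∂y − ∂V₂/∂z = 5
(∇×V)₂ = ∂V₁/∂z − ∂V₃/∂x = -4*x*z - 3*y^2
(∇×V)₃ = ∂V₂/∂x − ∂V₁/∂y = 6*y*z + 2*y
∇×V = (5, -4*x*z - 3*y^2, 6*y*z + 2*y)
At (-1, 2, -1): (5, -16, -8).

(5, -16, -8)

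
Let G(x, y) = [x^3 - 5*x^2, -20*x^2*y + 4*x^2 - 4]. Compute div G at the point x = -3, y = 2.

-123

∂G₁/∂x = 3*x^2 - 10*x
∂G₂/∂y = -20*x^2
∇·G = -17*x^2 - 10*x
At (-3, 2): -123.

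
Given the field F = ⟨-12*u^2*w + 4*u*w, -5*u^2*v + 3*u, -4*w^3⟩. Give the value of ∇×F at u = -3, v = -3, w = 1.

(∇×F)₁ = ∂F₃/∂v − ∂F₂/∂w = 0
(∇×F)₂ = ∂F₁/∂w − ∂F₃/∂u = -12*u^2 + 4*u
(∇×F)₃ = ∂F₂/∂u − ∂F₁/∂v = -10*u*v + 3
∇×F = (0, -12*u^2 + 4*u, -10*u*v + 3)
At (-3, -3, 1): (0, -120, -87).

(0, -120, -87)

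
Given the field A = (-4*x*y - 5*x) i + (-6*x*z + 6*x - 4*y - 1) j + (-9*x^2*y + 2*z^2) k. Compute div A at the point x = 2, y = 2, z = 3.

-5

∂A₁/∂x = -4*y - 5
∂A₂/∂y = -4
∂A₃/∂z = 4*z
∇·A = -4*y + 4*z - 9
At (2, 2, 3): -5.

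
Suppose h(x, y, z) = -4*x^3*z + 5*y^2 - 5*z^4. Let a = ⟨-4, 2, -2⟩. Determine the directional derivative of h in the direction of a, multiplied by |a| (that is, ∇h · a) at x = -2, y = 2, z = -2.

-728

∂h/∂x = -12*x^2*z
∂h/∂y = 10*y
∂h/∂z = -4*x^3 - 20*z^3
∇h at (-2, 2, -2) = (96, 20, 192)
∇h · a = (96)(-4) + (20)(2) + (192)(-2) = -728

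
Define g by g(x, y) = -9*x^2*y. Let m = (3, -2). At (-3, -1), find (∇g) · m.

∂g/∂x = -18*x*y
∂g/∂y = -9*x^2
∇g at (-3, -1) = (-54, -81)
∇g · m = (-54)(3) + (-81)(-2) = 0

0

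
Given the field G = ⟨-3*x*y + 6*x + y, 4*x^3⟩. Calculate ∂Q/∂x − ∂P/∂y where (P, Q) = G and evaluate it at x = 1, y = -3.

14

∂G₂/∂x = 12*x^2
∂G₁/∂y = -3*x + 1
Scalar curl = 12*x^2 + 3*x - 1
At (1, -3): 14.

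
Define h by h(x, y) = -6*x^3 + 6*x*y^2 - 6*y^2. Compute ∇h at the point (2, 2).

∂h/∂x = -18*x^2 + 6*y^2
∂h/∂y = 12*x*y - 12*y
∇h = (-18*x^2 + 6*y^2, 12*x*y - 12*y)
At (2, 2): (-48, 24).

(-48, 24)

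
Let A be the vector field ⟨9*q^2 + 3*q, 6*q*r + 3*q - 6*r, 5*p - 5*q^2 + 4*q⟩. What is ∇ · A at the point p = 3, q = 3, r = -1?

-3

∂A₁/∂p = 0
∂A₂/∂q = 6*r + 3
∂A₃/∂r = 0
∇·A = 6*r + 3
At (3, 3, -1): -3.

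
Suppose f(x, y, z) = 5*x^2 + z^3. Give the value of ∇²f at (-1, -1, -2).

-2

∂²f/∂x² = 10
∂²f/∂y² = 0
∂²f/∂z² = 6*z
∇²f = 6*z + 10
At (-1, -1, -2): -2.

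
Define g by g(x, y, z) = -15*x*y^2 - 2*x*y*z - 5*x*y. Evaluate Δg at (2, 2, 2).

-60

∂²g/∂x² = 0
∂²g/∂y² = -30*x
∂²g/∂z² = 0
∇²g = -30*x
At (2, 2, 2): -60.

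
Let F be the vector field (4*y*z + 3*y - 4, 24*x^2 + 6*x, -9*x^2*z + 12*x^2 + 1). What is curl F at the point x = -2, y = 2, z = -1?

(0, 92, -89)

(∇×F)₁ = ∂F₃/∂y − ∂F₂/∂z = 0
(∇×F)₂ = ∂F₁/∂z − ∂F₃/∂x = 18*x*z - 24*x + 4*y
(∇×F)₃ = ∂F₂/∂x − ∂F₁/∂y = 48*x - 4*z + 3
∇×F = (0, 18*x*z - 24*x + 4*y, 48*x - 4*z + 3)
At (-2, 2, -1): (0, 92, -89).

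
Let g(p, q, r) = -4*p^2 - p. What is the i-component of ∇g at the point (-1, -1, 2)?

7

(∇g)_1 = ∂g/∂p = -8*p - 1
At (-1, -1, 2): 7.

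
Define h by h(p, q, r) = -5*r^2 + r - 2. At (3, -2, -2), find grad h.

(0, 0, 21)

∂h/∂p = 0
∂h/∂q = 0
∂h/∂r = -10*r + 1
∇h = (0, 0, -10*r + 1)
At (3, -2, -2): (0, 0, 21).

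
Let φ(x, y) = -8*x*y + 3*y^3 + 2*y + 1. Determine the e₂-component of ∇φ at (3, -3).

59

(∇φ)_2 = ∂φ/∂y = -8*x + 9*y^2 + 2
At (3, -3): 59.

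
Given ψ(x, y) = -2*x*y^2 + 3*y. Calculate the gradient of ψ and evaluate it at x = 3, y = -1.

∂ψ/∂x = -2*y^2
∂ψ/∂y = -4*x*y + 3
∇ψ = (-2*y^2, -4*x*y + 3)
At (3, -1): (-2, 15).

(-2, 15)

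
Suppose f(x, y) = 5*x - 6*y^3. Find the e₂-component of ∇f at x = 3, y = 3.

(∇f)_2 = ∂f/∂y = -18*y^2
At (3, 3): -162.

-162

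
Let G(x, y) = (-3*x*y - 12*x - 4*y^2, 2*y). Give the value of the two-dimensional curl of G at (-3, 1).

-1

∂G₂/∂x = 0
∂G₁/∂y = -3*x - 8*y
Scalar curl = 3*x + 8*y
At (-3, 1): -1.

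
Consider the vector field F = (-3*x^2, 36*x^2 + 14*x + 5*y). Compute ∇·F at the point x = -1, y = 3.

11

∂F₁/∂x = -6*x
∂F₂/∂y = 5
∇·F = -6*x + 5
At (-1, 3): 11.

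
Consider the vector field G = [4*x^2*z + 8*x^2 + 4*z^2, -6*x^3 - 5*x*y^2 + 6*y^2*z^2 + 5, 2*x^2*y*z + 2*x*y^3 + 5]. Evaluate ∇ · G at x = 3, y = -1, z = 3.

24

∂G₁/∂x = 8*x*z + 16*x
∂G₂/∂y = -10*x*y + 12*y*z^2
∂G₃/∂z = 2*x^2*y
∇·G = 2*x^2*y - 10*x*y + 8*x*z + 16*x + 12*y*z^2
At (3, -1, 3): 24.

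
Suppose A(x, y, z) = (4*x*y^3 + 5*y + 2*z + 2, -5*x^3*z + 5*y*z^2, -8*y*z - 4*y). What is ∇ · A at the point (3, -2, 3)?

29

∂A₁/∂x = 4*y^3
∂A₂/∂y = 5*z^2
∂A₃/∂z = -8*y
∇·A = 4*y^3 - 8*y + 5*z^2
At (3, -2, 3): 29.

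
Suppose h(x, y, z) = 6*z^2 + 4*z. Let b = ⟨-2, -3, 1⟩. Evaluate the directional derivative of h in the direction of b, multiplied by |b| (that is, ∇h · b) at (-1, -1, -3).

∂h/∂x = 0
∂h/∂y = 0
∂h/∂z = 12*z + 4
∇h at (-1, -1, -3) = (0, 0, -32)
∇h · b = (0)(-2) + (0)(-3) + (-32)(1) = -32

-32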